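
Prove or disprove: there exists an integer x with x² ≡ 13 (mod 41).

41 is prime, so by Euler's criterion 13 is a square mod 41 iff 13^((41−1)/2) = 13^20 ≡ 1 (mod 41).
Repeated squaring mod 41: 13^2 = 169 ≡ 5; 13^4 ≡ 5² = 25 ≡ 25; 13^8 ≡ 25² = 625 ≡ 10; 13^16 ≡ 10² = 100 ≡ 18.
Since 20 = 16 + 4, 13^20 ≡ 18 · 25; multiplying out mod 41: 18·25 = 450 ≡ 40. Thus 13^20 ≡ 40 ≡ −1 (mod 41).
By Euler's criterion 13 is a quadratic non-residue mod 41: no x satisfies x² ≡ 13 (mod 41).

No, no such integer exists.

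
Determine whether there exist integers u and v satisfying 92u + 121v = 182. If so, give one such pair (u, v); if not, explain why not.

u = 73, v = -54

92 and 121 are coprime, so 92u + 121v ranges over all of ℤ.
Run the Euclidean algorithm on 121 and 92: 121 = 1·92 + 29, 92 = 3·29 + 5, 29 = 5·5 + 4, 5 = 1·4 + 1, 4 = 4·1 + 0.
Back-substituting, 1 = 5 − 1·4 = 5 − (29 − 5·5) = −29 + 6·5 = −29 + 6·(92 − 3·29) = 6·92 − 19·29 = 6·92 − 19·(121 − 1·92) = −19·121 + 25·92; that is, 92·25 + 121·(-19) = 1.
Times 182: 92·4550 + 121·(-3458) = 182, so (4550, -3458) solves it.
The general solution is u = 4550 + 121k, v = -3458 − 92k; taking k = -37 gives the smaller pair u = 73, v = -54.
Check: 92·73 + 121·(-54) = 6716 − 6534 = 182. ✓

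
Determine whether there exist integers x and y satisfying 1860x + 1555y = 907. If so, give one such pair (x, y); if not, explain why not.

gcd(1860, 1555) = 5, so every integer of the form 1860x + 1555y is a multiple of 5.
But 907 is not a multiple of 5 (it leaves remainder 2).
So the equation is unsolvable over ℤ.

No, no such integers exist.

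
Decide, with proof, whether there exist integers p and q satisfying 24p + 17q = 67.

Since gcd(24, 17) = 1, every integer is an integer combination of 24 and 17.
Run the Euclidean algorithm on 24 and 17: 24 = 1·17 + 7, 17 = 2·7 + 3, 7 = 2·3 + 1, 3 = 3·1 + 0.
Working back up the chain: 1 = 7 − 2·3 = 7 − 2·(17 − 2·7) = −2·17 + 5·7 = −2·17 + 5·(24 − 1·17) = 5·24 − 7·17. So 24·5 + 17·(-7) = 1.
Scaling by 67 gives the particular solution (p, q) = (335, -469).
Subtracting 19·17 from p and adding 19·24 to q gives the tidier solution (12, -13).
Indeed 24·12 + 17·(-13) = 288 − 221 = 67.

p = 12, q = -13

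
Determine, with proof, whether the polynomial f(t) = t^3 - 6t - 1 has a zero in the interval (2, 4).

Such a root exists.

f(2) = -5 and f(4) = 39, which have opposite signs.
Since f is a polynomial it is continuous on [2, 4].
By the Intermediate Value Theorem f must vanish at some point of (2, 4).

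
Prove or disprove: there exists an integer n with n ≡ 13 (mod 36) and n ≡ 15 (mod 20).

Reduce both congruences modulo 4, which divides 36 and 20: they say n ≡ 13 (mod 4) and n ≡ 15 (mod 4).
But 13 mod 4 = 1 while 15 mod 4 = 3, a contradiction.
Hence the system has no solution.

No such integer exists.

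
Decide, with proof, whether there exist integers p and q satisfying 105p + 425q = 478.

No such integers exist.

gcd(105, 425) = 5, so every integer of the form 105p + 425q is a multiple of 5.
But 478 = 5·95 + 3, so 5 ∤ 478.
Hence no integers p, q satisfy the equation.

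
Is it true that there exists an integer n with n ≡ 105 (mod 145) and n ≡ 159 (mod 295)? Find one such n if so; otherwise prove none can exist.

Both moduli are multiples of 5 = gcd(145, 295), so any solution would satisfy n ≡ 105 and n ≡ 159 modulo 5 simultaneously.
But 105 mod 5 = 0 while 159 mod 5 = 4, a contradiction.
Hence the system has no solution.

No, no such integer exists.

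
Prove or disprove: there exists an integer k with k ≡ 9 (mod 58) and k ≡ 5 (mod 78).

k = 473

The moduli are not coprime: gcd(58, 78) = 2. Compatibility requires 2 ∣ (5 − 9) = -4, which holds, so solutions exist.
Write k = 9 + 58t. Then 58t ≡ 5 − 9 ≡ 74 (mod 78); dividing through by 2 gives 29t ≡ 37 (mod 39).
Since 29·35 = 1015 = 26·39 + 1, the inverse of 29 mod 39 is 35.
Therefore t ≡ 35·37 = 1295 ≡ 8 (mod 39).
Then k = 9 + 58·8 = 473.
Check: 473 mod 58 = 9, 473 mod 78 = 5. ✓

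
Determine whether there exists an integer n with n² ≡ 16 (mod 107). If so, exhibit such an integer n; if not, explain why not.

Take n = 4. Then 4² = 16, and since 0 ≤ 16 < 107 this is already reduced: 4² ≡ 16 (mod 107).

n = 4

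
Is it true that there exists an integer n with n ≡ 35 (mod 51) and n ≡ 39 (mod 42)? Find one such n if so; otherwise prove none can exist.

There is no such integer.

gcd(51, 42) = 3. If n ≡ 35 (mod 51) and n ≡ 39 (mod 42), then n ≡ 35 (mod 3) and n ≡ 39 (mod 3).
These are incompatible: 35 − 39 = -4 is not divisible by 3.
Hence the system has no solution.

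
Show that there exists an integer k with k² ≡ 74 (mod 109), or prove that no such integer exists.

k = 40

k = 40 works: 40² = 1600, and 1600 − 74 = 1526 = 14·109.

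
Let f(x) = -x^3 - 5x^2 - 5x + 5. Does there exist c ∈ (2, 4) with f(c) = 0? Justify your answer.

f(2) = -33 and f(4) = -159, both negative, so a sign-change argument is unavailable; we show f keeps this sign on the whole interval.
Substitute x = 2 + u, where 0 < u < 2 on the interval. Expanding, f(2 + u) = -u^3 - 11u^2 - 37u - 33.
The nonzero coefficients here are all negative, so for u > 0 every term is negative (or zero), and the constant term -33 is strictly negative.
So f is strictly negative on (2, 4); no root exists in the interval.

No.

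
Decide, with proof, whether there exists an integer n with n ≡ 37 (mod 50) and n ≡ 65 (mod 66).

gcd(50, 66) = 2. A simultaneous solution exists iff 37 ≡ 65 (mod 2); here 37 mod 2 = 1 = 65 mod 2, so it does.
Write n = 37 + 50t. Then 50t ≡ 65 − 37 ≡ 28 (mod 66); dividing through by 2 gives 25t ≡ 14 (mod 33).
Invert 25 mod 33 by the Euclidean algorithm: 33 = 1·25 + 8, 25 = 3·8 + 1, 8 = 8·1 + 0; back-substituting, 1 = 25 − 3·8 = 25 − 3·(33 − 1·25) = −3·33 + 4·25. Hence 25·4 ≡ 1, so 25⁻¹ ≡ 4 (mod 33).
Therefore t ≡ 4·14 = 56 ≡ 23 (mod 33).
Then n = 37 + 50·23 = 1187.
Indeed 1187 ≡ 37 (mod 50) and 1187 ≡ 65 (mod 66).

n = 1187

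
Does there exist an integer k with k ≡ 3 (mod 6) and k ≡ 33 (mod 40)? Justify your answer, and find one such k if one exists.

The moduli are not coprime: gcd(6, 40) = 2. Compatibility requires 2 ∣ (33 − 3) = 30, which holds, so solutions exist.
Step through k = 3, 3 + 6, 3 + 2·6, …: the values 3, 9, 15, 21, 27, 33 reduce mod 40 to 3, 9, 15, 21, 27, 33. The value 33 hits 33.
Verify: 33 = 5·6 + 3 and 33 = 0·40 + 33. ✓

k = 33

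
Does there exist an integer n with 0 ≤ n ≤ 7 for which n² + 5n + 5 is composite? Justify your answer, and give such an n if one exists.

At n = 5: 5² + 5·5 + 5 = 55 = 5·11, which is composite.

n = 5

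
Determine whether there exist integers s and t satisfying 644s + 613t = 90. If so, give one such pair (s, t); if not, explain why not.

s = 82, t = -86

Since gcd(644, 613) = 1, every integer is an integer combination of 644 and 613.
Run the Euclidean algorithm on 644 and 613: 644 = 1·613 + 31, 613 = 19·31 + 24, 31 = 1·24 + 7, 24 = 3·7 + 3, 7 = 2·3 + 1, 3 = 3·1 + 0.
Unwinding: 1 = 7 − 2·3 = 7 − 2·(24 − 3·7) = −2·24 + 7·7 = −2·24 + 7·(31 − 1·24) = 7·31 − 9·24 = 7·31 − 9·(613 − 19·31) = −9·613 + 178·31 = −9·613 + 178·(644 − 1·613) = 178·644 − 187·613, i.e. 644·178 + 613·(-187) = 1.
Scaling by 90 gives the particular solution (s, t) = (16020, -16830).
Subtracting 26·613 from s and adding 26·644 to t gives the tidier solution (82, -86).
Check: 644·82 + 613·(-86) = 52808 − 52718 = 90. ✓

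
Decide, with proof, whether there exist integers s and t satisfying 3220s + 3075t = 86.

Any value of 3220s + 3075t is a multiple of gcd(3220, 3075) = 5.
However 86 leaves remainder 1 on division by 5.
Therefore 3220s + 3075t = 86 has no solution in integers.

There are no such integers.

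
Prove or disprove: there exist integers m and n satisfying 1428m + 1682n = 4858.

gcd(1428, 1682) = 2, and 2 divides 4858, so integer solutions exist.
Dividing through by 2 reduces the equation to 714m + 841n = 2429.
Euclidean algorithm: 841 = 1·714 + 127, 714 = 5·127 + 79, 127 = 1·79 + 48, 79 = 1·48 + 31, 48 = 1·31 + 17, 31 = 1·17 + 14, 17 = 1·14 + 3, 14 = 4·3 + 2, 3 = 1·2 + 1, 2 = 2·1 + 0.
Working back up the chain: 1 = 3 − 1·2 = 3 − (14 − 4·3) = −14 + 5·3 = −14 + 5·(17 − 1·14) = 5·17 − 6·14 = 5·17 − 6·(31 − 1·17) = −6·31 + 11·17 = −6·31 + 11·(48 − 1·31) = 11·48 − 17·31 = 11·48 − 17·(79 − 1·48) = −17·79 + 28·48 = −17·79 + 28·(127 − 1·79) = 28·127 − 45·79 = 28·127 − 45·(714 − 5·127) = −45·714 + 253·127 = −45·714 + 253·(841 − 1·714) = 253·841 − 298·714. So 714·(-298) + 841·253 = 1.
Times 2429: 714·(-723842) + 841·614537 = 2429, so (-723842, 614537) solves it.
Adding 861·841 to m and subtracting 861·714 from n gives the tidier solution (259, -217).
Check: 1428·259 + 1682·(-217) = 369852 − 364994 = 4858. ✓

m = 259, n = -217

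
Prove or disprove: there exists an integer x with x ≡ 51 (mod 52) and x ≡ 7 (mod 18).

gcd(52, 18) = 2. A simultaneous solution exists iff 51 ≡ 7 (mod 2); here 51 mod 2 = 1 = 7 mod 2, so it does.
The integers ≡ 51 (mod 52) are 51, 103, 155, 207, 259, …; their remainders mod 18 are 15, 13, 11, 9, 7, so x = 259 is the first that is ≡ 7 (mod 18).
Verify: 259 = 4·52 + 51 and 259 = 14·18 + 7. ✓

x = 259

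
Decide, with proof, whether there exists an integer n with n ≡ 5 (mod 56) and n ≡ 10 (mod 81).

n = 901

The moduli 56 and 81 are coprime, so by the Chinese Remainder Theorem a unique solution modulo 4536 exists.
Any solution of the first congruence is n = 5 + 56t; substituting into the second, 56t ≡ 10 − 5 ≡ 5 (mod 81).
Note 56·68 = 3808 ≡ 1 (mod 81) (as 3808 − 1 = 47·81), so 56⁻¹ ≡ 68.
Therefore t ≡ 68·5 = 340 ≡ 16 (mod 81).
Taking t = 16 gives n = 5 + 56·16 = 901.
Indeed 901 ≡ 5 (mod 56) and 901 ≡ 10 (mod 81).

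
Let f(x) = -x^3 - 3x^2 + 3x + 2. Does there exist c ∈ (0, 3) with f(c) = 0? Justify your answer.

Yes, such a c exists.

f(0) = 2 and f(3) = -43, which have opposite signs.
As a polynomial, f is continuous on every closed interval.
The Intermediate Value Theorem then guarantees some c ∈ (0, 3) with f(c) = 0.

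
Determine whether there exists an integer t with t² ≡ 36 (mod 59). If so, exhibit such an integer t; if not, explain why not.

Take t = 6. Then 6² = 36, and since 0 ≤ 36 < 59 this is already reduced: 6² ≡ 36 (mod 59).

t = 6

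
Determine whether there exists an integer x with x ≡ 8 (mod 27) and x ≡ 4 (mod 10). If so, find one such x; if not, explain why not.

The moduli 27 and 10 are coprime, so by the Chinese Remainder Theorem a unique solution modulo 270 exists.
Any solution of the first congruence is x = 8 + 27t; substituting into the second, 27t ≡ 4 − 8 ≡ 6 (mod 10).
27 ≡ 7 (mod 10), so this reads 7t ≡ 6 (mod 10). Invert 7 mod 10 by the Euclidean algorithm: 10 = 1·7 + 3, 7 = 2·3 + 1, 3 = 3·1 + 0; back-substituting, 1 = 7 − 2·3 = 7 − 2·(10 − 1·7) = −2·10 + 3·7. Hence 7·3 ≡ 1, so 7⁻¹ ≡ 3 (mod 10).
Therefore t ≡ 3·6 = 18 ≡ 8 (mod 10).
With t = 8: x = 8 + 27·8 = 224.
Indeed 224 ≡ 8 (mod 27) and 224 ≡ 4 (mod 10).

x = 224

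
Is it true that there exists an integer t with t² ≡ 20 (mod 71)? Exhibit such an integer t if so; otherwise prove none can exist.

Take t = 37. Then 37² = 1369 = 19·71 + 20, so 37² ≡ 20 (mod 71).

t = 37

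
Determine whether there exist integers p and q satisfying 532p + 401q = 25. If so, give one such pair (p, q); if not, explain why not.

532 and 401 are coprime, so 532p + 401q ranges over all of ℤ.
Euclidean algorithm: 532 = 1·401 + 131, 401 = 3·131 + 8, 131 = 16·8 + 3, 8 = 2·3 + 2, 3 = 1·2 + 1, 2 = 2·1 + 0.
Unwinding: 1 = 3 − 1·2 = 3 − (8 − 2·3) = −8 + 3·3 = −8 + 3·(131 − 16·8) = 3·131 − 49·8 = 3·131 − 49·(401 − 3·131) = −49·401 + 150·131 = −49·401 + 150·(532 − 1·401) = 150·532 − 199·401, i.e. 532·150 + 401·(-199) = 1.
Times 25: 532·3750 + 401·(-4975) = 25, so (3750, -4975) solves it.
The general solution is p = 3750 + 401k, q = -4975 − 532k; taking k = -9 gives the smaller pair p = 141, q = -187.
Check: 532·141 + 401·(-187) = 75012 − 74987 = 25. ✓

p = 141, q = -187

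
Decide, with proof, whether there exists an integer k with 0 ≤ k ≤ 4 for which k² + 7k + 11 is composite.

k = 4

At k = 4: 4² + 7·4 + 11 = 55 = 5·11, which is composite.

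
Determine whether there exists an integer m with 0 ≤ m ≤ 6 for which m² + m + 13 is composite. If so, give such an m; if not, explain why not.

At m = 1: 1² + 1 + 13 = 15 = 3·5, which is composite.

m = 1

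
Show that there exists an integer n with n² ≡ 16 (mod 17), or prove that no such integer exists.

n = 13

n = 13 works: 13² = 169, and 169 − 16 = 153 = 9·17.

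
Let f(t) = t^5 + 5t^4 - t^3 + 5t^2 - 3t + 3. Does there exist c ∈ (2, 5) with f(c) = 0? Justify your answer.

f(2) = 121 and f(5) = 6238, both positive, so a sign-change argument is unavailable; we show f keeps this sign on the whole interval.
Substitute t = 2 + u, where 0 < u < 3 on the interval. Expanding, f(2 + u) = u^5 + 15u^4 + 79u^3 + 199u^2 + 245u + 121.
All 6 nonzero coefficients of this polynomial in u are positive; hence for u > 0 the value is a sum of positive terms (the constant 121 among them).
So f is strictly positive on (2, 5); no root exists in the interval.

No such root exists.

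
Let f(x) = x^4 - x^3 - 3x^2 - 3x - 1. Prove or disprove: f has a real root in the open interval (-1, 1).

f(-1) = 1 and f(1) = -7, which have opposite signs.
f is continuous everywhere (it is a polynomial), in particular on [-1, 1].
By the Intermediate Value Theorem f must vanish at some point of (-1, 1).

Such a root exists.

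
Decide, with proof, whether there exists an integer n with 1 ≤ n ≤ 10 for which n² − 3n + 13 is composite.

No, no such integer n in that range exists.

The values for n = 1, 2, …, 10 are 11, 11, 13, 17, 23, 31, 41, 53, 67, 83, and each of these is prime.
So no value in the range makes the expression composite.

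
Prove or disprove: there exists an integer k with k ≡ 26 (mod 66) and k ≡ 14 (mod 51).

The moduli are not coprime: gcd(66, 51) = 3. Compatibility requires 3 ∣ (14 − 26) = -12, which holds, so solutions exist.
List candidates k ≡ 26 (mod 66): 26, 92, 158, 224, 290, 356, 422. Modulo 51 these are 26, 41, 5, 20, 35, 50, 14; 422 gives 14 as required.
Verify: 422 = 6·66 + 26 and 422 = 8·51 + 14. ✓

k = 422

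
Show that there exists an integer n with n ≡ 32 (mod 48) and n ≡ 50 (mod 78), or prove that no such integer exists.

The moduli are not coprime: gcd(48, 78) = 6. Compatibility requires 6 ∣ (50 − 32) = 18, which holds, so solutions exist.
List candidates n ≡ 32 (mod 48): 32, 80, 128. Modulo 78 these are 32, 2, 50; 128 gives 50 as required.
Verify: 128 = 2·48 + 32 and 128 = 1·78 + 50. ✓

n = 128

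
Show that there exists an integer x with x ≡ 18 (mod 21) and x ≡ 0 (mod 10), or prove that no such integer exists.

x = 60

gcd(21, 10) = 1, so the Chinese Remainder Theorem guarantees exactly one residue class mod 210 satisfying both.
Write x = 18 + 21t and require 18 + 21t ≡ 0 (mod 10), i.e. 21t ≡ 2 (mod 10).
21 ≡ 1 (mod 10), so this reads 1t ≡ 2 (mod 10). So t ≡ 2 (mod 10).
Taking t = 2 gives x = 18 + 21·2 = 60.
Check: 60 mod 21 = 18, 60 mod 10 = 0. ✓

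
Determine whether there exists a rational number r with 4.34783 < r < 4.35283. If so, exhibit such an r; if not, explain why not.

r = 87/20

Scale by 20: the interval becomes (86.95660, 87.05660), which contains the integer 87.
Hence 87/20 is a rational number with 4.34783 < 87/20 < 4.35283.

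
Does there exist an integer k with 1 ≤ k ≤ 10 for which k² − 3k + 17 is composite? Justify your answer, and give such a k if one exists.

k = 7

At k = 7: 7² − 3·7 + 17 = 45 = 3·15, which is composite.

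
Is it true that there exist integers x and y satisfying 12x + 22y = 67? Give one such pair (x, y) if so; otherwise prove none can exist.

Any value of 12x + 22y is a multiple of gcd(12, 22) = 2.
However 67 leaves remainder 1 on division by 2.
Hence no integers x, y satisfy the equation.

No, no such integers exist.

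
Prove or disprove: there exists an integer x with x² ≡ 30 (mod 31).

No such integer exists.

Apply Euler's criterion with the prime 31: 30 is a quadratic residue iff 30^15 ≡ 1 (mod 31), and a non-residue iff it is ≡ −1.
Squaring successively (mod 31): 30^2 = 900 ≡ 1; 30^4 ≡ 1² = 1 ≡ 1; 30^8 ≡ 1² = 1 ≡ 1.
Since 15 = 8 + 4 + 2 + 1, 30^15 ≡ 1 · 1 · 1 · 30; multiplying out mod 31: 1·1 = 1 ≡ 1, then 1·1 = 1 ≡ 1, then 1·30 = 30 ≡ 30. Thus 30^15 ≡ 30 ≡ −1 (mod 31).
By Euler's criterion 30 is a quadratic non-residue mod 31: no x satisfies x² ≡ 30 (mod 31).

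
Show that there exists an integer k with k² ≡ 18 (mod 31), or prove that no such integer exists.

Take k = 7. Then 7² = 49 = 1·31 + 18, so 7² ≡ 18 (mod 31).

k = 7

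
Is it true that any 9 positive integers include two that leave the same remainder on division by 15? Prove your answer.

Consider the 9 integers 17, 18, …, 25. They lie in distinct residue classes modulo 15, since 9 ≤ 15.
So no two of them leave the same remainder on division by 15; the claim fails for this set.

No, the set {17, 18, 19, 20, 21, 22, 23, 24, 25} is a counterexample.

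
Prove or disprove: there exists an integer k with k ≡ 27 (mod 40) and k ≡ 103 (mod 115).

Reduce both congruences modulo 5, which divides 40 and 115: they say k ≡ 27 (mod 5) and k ≡ 103 (mod 5).
But 27 mod 5 = 2 while 103 mod 5 = 3, a contradiction.
So no integer satisfies both congruences.

No such integer exists.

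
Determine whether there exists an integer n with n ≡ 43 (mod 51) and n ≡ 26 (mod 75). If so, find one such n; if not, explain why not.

No such integer exists.

Reduce both congruences modulo 3, which divides 51 and 75: they say n ≡ 43 (mod 3) and n ≡ 26 (mod 3).
These are incompatible: 43 − 26 = 17 is not divisible by 3.
Therefore no such n exists.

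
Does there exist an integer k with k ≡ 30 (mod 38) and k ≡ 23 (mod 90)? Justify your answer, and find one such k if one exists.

No, no such integer exists.

Reduce both congruences modulo 2, which divides 38 and 90: they say k ≡ 30 (mod 2) and k ≡ 23 (mod 2).
But 30 mod 2 = 0 while 23 mod 2 = 1, a contradiction.
Therefore no such k exists.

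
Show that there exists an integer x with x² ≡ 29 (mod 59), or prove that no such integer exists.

x = 18

x = 18 works: 18² = 324, and 324 − 29 = 295 = 5·59.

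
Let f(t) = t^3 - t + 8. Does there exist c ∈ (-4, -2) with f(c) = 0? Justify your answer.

Such a root exists.

f(-4) = -52 and f(-2) = 2, which have opposite signs.
Since f is a polynomial it is continuous on [-4, -2].
The Intermediate Value Theorem then guarantees some c ∈ (-4, -2) with f(c) = 0.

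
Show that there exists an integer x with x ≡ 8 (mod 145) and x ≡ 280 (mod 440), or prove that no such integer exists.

gcd(145, 440) = 5. If x ≡ 8 (mod 145) and x ≡ 280 (mod 440), then x ≡ 8 (mod 5) and x ≡ 280 (mod 5).
But 8 mod 5 = 3 while 280 mod 5 = 0, a contradiction.
Therefore no such x exists.

There is no such integer.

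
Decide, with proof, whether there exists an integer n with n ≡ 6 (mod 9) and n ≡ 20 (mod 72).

gcd(9, 72) = 9. If n ≡ 6 (mod 9) and n ≡ 20 (mod 72), then n ≡ 6 (mod 9) and n ≡ 20 (mod 9).
But 6 mod 9 = 6 while 20 mod 9 = 2, a contradiction.
Hence the system has no solution.

There is no such integer.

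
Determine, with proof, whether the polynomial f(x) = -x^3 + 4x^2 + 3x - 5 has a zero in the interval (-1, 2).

Yes, f has a root in the interval.

f(-1) = -3 and f(2) = 9, which have opposite signs.
f is continuous everywhere (it is a polynomial), in particular on [-1, 2].
By the Intermediate Value Theorem f must vanish at some point of (-1, 2).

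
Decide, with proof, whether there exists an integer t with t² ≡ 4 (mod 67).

t = 65

Take t = 65. Then 65² = 4225 = 63·67 + 4, so 65² ≡ 4 (mod 67).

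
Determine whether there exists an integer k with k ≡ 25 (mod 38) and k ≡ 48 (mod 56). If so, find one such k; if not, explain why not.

There is no such integer.

gcd(38, 56) = 2. If k ≡ 25 (mod 38) and k ≡ 48 (mod 56), then k ≡ 25 (mod 2) and k ≡ 48 (mod 2).
But 25 mod 2 = 1 while 48 mod 2 = 0, a contradiction.
Hence the system has no solution.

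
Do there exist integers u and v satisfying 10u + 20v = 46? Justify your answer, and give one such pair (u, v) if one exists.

gcd(10, 20) = 10, so every integer of the form 10u + 20v is a multiple of 10.
However 46 leaves remainder 6 on division by 10.
So the equation is unsolvable over ℤ.

There are no such integers.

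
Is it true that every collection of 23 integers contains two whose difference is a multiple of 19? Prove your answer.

There are exactly 19 possible remainders on division by 19.
With 23 integers and only 19 classes, the pigeonhole principle forces two of them, say a and b, into the same class.
Equal remainders mean a − b ≡ 0 (mod 19), so 19 divides their difference.

True.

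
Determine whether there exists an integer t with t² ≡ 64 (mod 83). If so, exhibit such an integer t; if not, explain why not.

t = 75

Take t = 75. Then 75² = 5625 = 67·83 + 64, so 75² ≡ 64 (mod 83).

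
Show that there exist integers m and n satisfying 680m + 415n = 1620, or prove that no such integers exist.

m = 39, n = -60

gcd(680, 415) = 5, and 5 divides 1620, so integer solutions exist.
Dividing through by 5 reduces the equation to 136m + 83n = 324.
Dividing repeatedly: 136 = 1·83 + 53, 83 = 1·53 + 30, 53 = 1·30 + 23, 30 = 1·23 + 7, 23 = 3·7 + 2, 7 = 3·2 + 1, 2 = 2·1 + 0.
Back-substituting, 1 = 7 − 3·2 = 7 − 3·(23 − 3·7) = −3·23 + 10·7 = −3·23 + 10·(30 − 1·23) = 10·30 − 13·23 = 10·30 − 13·(53 − 1·30) = −13·53 + 23·30 = −13·53 + 23·(83 − 1·53) = 23·83 − 36·53 = 23·83 − 36·(136 − 1·83) = −36·136 + 59·83; that is, 136·(-36) + 83·59 = 1.
Multiplying through by 324: m = (-36)·324 = -11664, n = 59·324 = 19116 is a solution.
The general solution is m = -11664 + 83k, n = 19116 − 136k; taking k = 141 gives the smaller pair m = 39, n = -60.
Check: 680·39 + 415·(-60) = 26520 − 24900 = 1620. ✓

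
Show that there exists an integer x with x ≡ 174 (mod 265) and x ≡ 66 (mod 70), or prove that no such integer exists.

Reduce both congruences modulo 5, which divides 265 and 70: they say x ≡ 174 (mod 5) and x ≡ 66 (mod 5).
But 174 mod 5 = 4 while 66 mod 5 = 1, a contradiction.
Therefore no such x exists.

No such integer exists.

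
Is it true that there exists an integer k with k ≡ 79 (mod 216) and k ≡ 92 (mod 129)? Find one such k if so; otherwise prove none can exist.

Reduce both congruences modulo 3, which divides 216 and 129: they say k ≡ 79 (mod 3) and k ≡ 92 (mod 3).
But 79 mod 3 = 1 while 92 mod 3 = 2, a contradiction.
Hence the system has no solution.

No such integer exists.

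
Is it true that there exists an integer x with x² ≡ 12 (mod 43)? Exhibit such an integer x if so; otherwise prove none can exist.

Apply Euler's criterion with the prime 43: 12 is a quadratic residue iff 12^21 ≡ 1 (mod 43), and a non-residue iff it is ≡ −1.
Repeated squaring mod 43: 12^2 = 144 ≡ 15; 12^4 ≡ 15² = 225 ≡ 10; 12^8 ≡ 10² = 100 ≡ 14; 12^16 ≡ 14² = 196 ≡ 24.
Since 21 = 16 + 4 + 1, 12^21 ≡ 24 · 10 · 12; multiplying out mod 43: 24·10 = 240 ≡ 25, then 25·12 = 300 ≡ 42. Thus 12^21 ≡ 42 ≡ −1 (mod 43).
The value −1 means 12 is a non-residue modulo 43, so x² ≡ 12 (mod 43) is impossible.

No such integer exists.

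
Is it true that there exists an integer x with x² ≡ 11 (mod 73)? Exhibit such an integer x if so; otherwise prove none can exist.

No, no such integer exists.

73 is prime, so by Euler's criterion 11 is a square mod 73 iff 11^((73−1)/2) = 11^36 ≡ 1 (mod 73).
Squaring successively (mod 73): 11^2 = 121 ≡ 48; 11^4 ≡ 48² = 2304 ≡ 41; 11^8 ≡ 41² = 1681 ≡ 2; 11^16 ≡ 2² = 4 ≡ 4; 11^32 ≡ 4² = 16 ≡ 16.
Since 36 = 32 + 4, 11^36 ≡ 16 · 41; multiplying out mod 73: 16·41 = 656 ≡ 72. Thus 11^36 ≡ 72 ≡ −1 (mod 73).
The value −1 means 11 is a non-residue modulo 73, so x² ≡ 11 (mod 73) is impossible.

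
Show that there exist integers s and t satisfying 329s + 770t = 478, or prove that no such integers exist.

Both 329 and 770 are divisible by gcd(329, 770) = 7, hence so is any combination 329s + 770t.
But 478 = 7·68 + 2, so 7 ∤ 478.
Hence no integers s, t satisfy the equation.

No such integers exist.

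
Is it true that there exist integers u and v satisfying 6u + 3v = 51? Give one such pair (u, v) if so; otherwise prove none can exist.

Since gcd(6, 3) = 3 and 51 = 3·17, Bézout's identity guarantees a solution.
Dividing through by 3 reduces the equation to 2u + 1v = 17.
The coefficient of v is 1, so setting u = 0 and v = 17 already solves it.
Indeed 6·0 + 3·17 = 0 + 51 = 51.

u = 0, v = 17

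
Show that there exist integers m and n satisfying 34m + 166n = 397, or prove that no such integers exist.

gcd(34, 166) = 2, so every integer of the form 34m + 166n is a multiple of 2.
However 397 leaves remainder 1 on division by 2.
Therefore 34m + 166n = 397 has no solution in integers.

No such integers exist.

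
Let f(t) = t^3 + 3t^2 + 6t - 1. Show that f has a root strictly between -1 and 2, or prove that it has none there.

Such a root exists.

f(-1) = -5 and f(2) = 31, which have opposite signs.
f is continuous everywhere (it is a polynomial), in particular on [-1, 2].
By the Intermediate Value Theorem, f takes the value 0 somewhere in the open interval.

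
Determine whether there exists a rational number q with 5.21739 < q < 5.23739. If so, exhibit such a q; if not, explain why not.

Look for a denominator N such that an integer falls strictly between N·5.21739 and N·5.23739. N = 9 works: 9·5.21739 = 46.95651 < 47 < 47.13651 = 9·5.23739.
Hence 47/9 is a rational number with 5.21739 < 47/9 < 5.23739.

q = 47/9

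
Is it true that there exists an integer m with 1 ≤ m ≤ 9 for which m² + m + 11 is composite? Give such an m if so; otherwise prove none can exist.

The values for m = 1, 2, …, 9 are 13, 17, 23, 31, 41, 53, 67, 83, 101, and each of these is prime.
So no value in the range makes the expression composite.

No, no such integer m in that range exists.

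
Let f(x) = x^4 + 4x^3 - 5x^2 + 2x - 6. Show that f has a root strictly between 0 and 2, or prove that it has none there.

Yes, f has a root in the interval.

f(0) = -6 and f(2) = 26, which have opposite signs.
f is continuous everywhere (it is a polynomial), in particular on [0, 2].
By the Intermediate Value Theorem, f takes the value 0 somewhere in the open interval.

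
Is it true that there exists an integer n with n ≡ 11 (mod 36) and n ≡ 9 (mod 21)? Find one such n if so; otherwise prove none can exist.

Both moduli are multiples of 3 = gcd(36, 21), so any solution would satisfy n ≡ 11 and n ≡ 9 modulo 3 simultaneously.
These are incompatible: 11 − 9 = 2 is not divisible by 3.
So no integer satisfies both congruences.

No such integer exists.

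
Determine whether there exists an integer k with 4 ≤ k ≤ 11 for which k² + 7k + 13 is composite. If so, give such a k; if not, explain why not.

At k = 6: 6² + 7·6 + 13 = 91 = 7·13, which is composite.

k = 6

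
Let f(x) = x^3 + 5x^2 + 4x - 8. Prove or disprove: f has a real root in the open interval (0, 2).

f(0) = -8 and f(2) = 28, which have opposite signs.
f is continuous everywhere (it is a polynomial), in particular on [0, 2].
By the Intermediate Value Theorem, f takes the value 0 somewhere in the open interval.

Such a root exists.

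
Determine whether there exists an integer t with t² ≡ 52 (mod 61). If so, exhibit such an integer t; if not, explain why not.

t = 28 works: 28² = 784, and 784 − 52 = 732 = 12·61.

t = 28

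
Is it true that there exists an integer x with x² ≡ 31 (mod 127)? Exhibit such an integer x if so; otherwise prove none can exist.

x = 44 works: 44² = 1936, and 1936 − 31 = 1905 = 15·127.

x = 44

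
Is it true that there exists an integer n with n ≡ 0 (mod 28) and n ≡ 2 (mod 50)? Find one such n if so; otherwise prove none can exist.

gcd(28, 50) = 2. A simultaneous solution exists iff 0 ≡ 2 (mod 2); here 0 mod 2 = 0 = 2 mod 2, so it does.
Write n = 0 + 28t. Then 28t ≡ 2 − 0 ≡ 2 (mod 50); dividing through by 2 gives 14t ≡ 1 (mod 25).
Invert 14 mod 25 by the Euclidean algorithm: 25 = 1·14 + 11, 14 = 1·11 + 3, 11 = 3·3 + 2, 3 = 1·2 + 1, 2 = 2·1 + 0; back-substituting, 1 = 3 − 1·2 = 3 − (11 − 3·3) = −11 + 4·3 = −11 + 4·(14 − 1·11) = 4·14 − 5·11 = 4·14 − 5·(25 − 1·14) = −5·25 + 9·14. Hence 14·9 ≡ 1, so 14⁻¹ ≡ 9 (mod 25).
Therefore t ≡ 9·1 = 9 (mod 25).
Then n = 0 + 28·9 = 252.
Check: 252 mod 28 = 0, 252 mod 50 = 2. ✓

n = 252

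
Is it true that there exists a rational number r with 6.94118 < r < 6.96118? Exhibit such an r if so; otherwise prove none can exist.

Look for a denominator N such that an integer falls strictly between N·6.94118 and N·6.96118. N = 18 works: 18·6.94118 = 124.94124 < 125 < 125.30124 = 18·6.96118.
So r = 125/18 works: it is a ratio of integers, and dividing 18·6.94118 < 125 < 18·6.96118 through by 18 gives 6.94118 < 125/18 < 6.96118.

r = 125/18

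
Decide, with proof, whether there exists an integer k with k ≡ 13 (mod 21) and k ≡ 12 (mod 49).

There is no such integer.

gcd(21, 49) = 7. If k ≡ 13 (mod 21) and k ≡ 12 (mod 49), then k ≡ 13 (mod 7) and k ≡ 12 (mod 7).
These are incompatible: 13 − 12 = 1 is not divisible by 7.
Hence the system has no solution.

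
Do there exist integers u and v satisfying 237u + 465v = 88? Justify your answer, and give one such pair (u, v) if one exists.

Both 237 and 465 are divisible by gcd(237, 465) = 3, hence so is any combination 237u + 465v.
But 88 = 3·29 + 1, so 3 ∤ 88.
Therefore 237u + 465v = 88 has no solution in integers.

There are no such integers.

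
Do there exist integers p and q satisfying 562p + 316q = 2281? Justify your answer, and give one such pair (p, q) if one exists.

There are no such integers.

Both 562 and 316 are divisible by gcd(562, 316) = 2, hence so is any combination 562p + 316q.
However 2281 leaves remainder 1 on division by 2.
Hence no integers p, q satisfy the equation.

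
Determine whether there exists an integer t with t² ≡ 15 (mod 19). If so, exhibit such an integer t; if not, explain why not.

There is no such integer.

Since (19 − t)² ≡ t² (mod 19), it suffices to square t = 0, 1, …, 9: the residues are 0, 1, 4, 9, 16, 6, 17, 11, 7, 5.
So the quadratic residues mod 19 are {0, 1, 4, 5, 6, 7, 9, 11, 16, 17}, and 15 is not among them.
Hence no integer t has t² ≡ 15 (mod 19).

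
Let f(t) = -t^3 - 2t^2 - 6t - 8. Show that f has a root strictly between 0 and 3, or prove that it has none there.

No.

Evaluate at the endpoints: f(0) = -8, f(3) = -71 — same sign (negative).
The derivative f'(t) = -3t^2 - 4t - 6 is a quadratic with discriminant (-4)² − 4·(-3)·(-6) = -56 < 0; it never vanishes, so it is always negative (sign of the leading coefficient).
So f is strictly decreasing; between 0 and 3 its values lie between f(0) = -8 and f(3) = -71, all negative. Therefore f has no root in (0, 3).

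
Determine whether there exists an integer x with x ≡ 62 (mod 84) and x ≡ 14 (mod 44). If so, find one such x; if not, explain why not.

x = 146

Here gcd(84, 44) = 4, and both 62 and 14 leave remainder 2 mod 4, so the system is consistent.
Step through x = 62, 62 + 84, 62 + 2·84, …: the values 62, 146 reduce mod 44 to 18, 14. The value 146 hits 14.
Verify: 146 = 1·84 + 62 and 146 = 3·44 + 14. ✓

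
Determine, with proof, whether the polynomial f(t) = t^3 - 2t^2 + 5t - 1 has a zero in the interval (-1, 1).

Yes, f has a root in the interval.

f(-1) = -9 and f(1) = 3, which have opposite signs.
Since f is a polynomial it is continuous on [-1, 1].
By the Intermediate Value Theorem, f takes the value 0 somewhere in the open interval.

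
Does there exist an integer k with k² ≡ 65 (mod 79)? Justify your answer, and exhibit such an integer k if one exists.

k = 12 works: 12² = 144, and 144 − 65 = 79 = 1·79.

k = 12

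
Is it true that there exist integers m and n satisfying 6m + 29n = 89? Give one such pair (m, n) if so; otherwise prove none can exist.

m = 10, n = 1

6 and 29 are coprime, so 6m + 29n ranges over all of ℤ.
Run the Euclidean algorithm on 29 and 6: 29 = 4·6 + 5, 6 = 1·5 + 1, 5 = 5·1 + 0.
Back-substituting, 1 = 6 − 1·5 = 6 − (29 − 4·6) = −29 + 5·6; that is, 6·5 + 29·(-1) = 1.
Scaling by 89 gives the particular solution (m, n) = (445, -89).
Shifting by a multiple of (29, −6) keeps it a solution: m = 445 − 15·29 = 10, n = -89 + 15·6 = 1.
Indeed 6·10 + 29·1 = 60 + 29 = 89.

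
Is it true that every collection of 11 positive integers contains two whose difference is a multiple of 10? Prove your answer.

True.

Partition the integers by their residue mod 10; there are 10 classes.
Placing 11 integers into 10 classes, some class receives at least two — say a and b.
Then a ≡ b (mod 10), i.e. 10 ∣ (a − b).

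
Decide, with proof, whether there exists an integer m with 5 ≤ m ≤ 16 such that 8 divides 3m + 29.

At m = 9 we get 3·9 + 29 = 56, and 56 = 8·7.

m = 9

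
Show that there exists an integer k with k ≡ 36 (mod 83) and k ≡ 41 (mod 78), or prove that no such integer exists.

Since 83 and 78 share no common factor, CRT says the pair of congruences has a solution (unique mod 6474).
Any solution of the first congruence is k = 36 + 83t; substituting into the second, 83t ≡ 41 − 36 ≡ 5 (mod 78).
83 ≡ 5 (mod 78), so this reads 5t ≡ 5 (mod 78). Note 5·47 = 235 ≡ 1 (mod 78) (as 235 − 1 = 3·78), so 5⁻¹ ≡ 47.
Therefore t ≡ 47·5 = 235 ≡ 1 (mod 78).
Taking t = 1 gives k = 36 + 83·1 = 119.
Check: 119 mod 83 = 36, 119 mod 78 = 41. ✓

k = 119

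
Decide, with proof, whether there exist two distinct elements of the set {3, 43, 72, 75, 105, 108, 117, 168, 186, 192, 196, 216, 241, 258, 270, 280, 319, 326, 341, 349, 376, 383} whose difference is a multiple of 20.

The pair (3, 43) works.

Both 3 and 43 leave remainder 3 on division by 20; their difference 40 = 2·20 is a multiple of 20.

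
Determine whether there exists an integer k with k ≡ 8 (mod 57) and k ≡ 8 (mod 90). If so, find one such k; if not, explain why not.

gcd(57, 90) = 3. A simultaneous solution exists iff 8 ≡ 8 (mod 3); here 8 mod 3 = 2 = 8 mod 3, so it does.
In fact k = 8 itself already satisfies 8 mod 90 = 8.
Check: 8 mod 57 = 8, 8 mod 90 = 8. ✓

k = 8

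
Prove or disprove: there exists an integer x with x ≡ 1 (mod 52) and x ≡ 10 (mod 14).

Reduce both congruences modulo 2, which divides 52 and 14: they say x ≡ 1 (mod 2) and x ≡ 10 (mod 2).
But 1 mod 2 = 1 while 10 mod 2 = 0, a contradiction.
Therefore no such x exists.

No such integer exists.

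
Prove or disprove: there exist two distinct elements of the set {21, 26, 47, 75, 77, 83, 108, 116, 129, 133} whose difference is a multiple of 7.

21 mod 7 = 0 and 77 mod 7 = 0, so 77 − 21 = 56 = 8·7.

The pair (21, 77) works.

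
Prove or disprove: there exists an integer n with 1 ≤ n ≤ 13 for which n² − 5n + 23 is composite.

There is no such integer n in that range.

The values for n = 1, 2, …, 13 are 19, 17, 17, 19, 23, 29, 37, 47, 59, 73, 89, 107, 127, and each of these is prime.
So no value in the range makes the expression composite.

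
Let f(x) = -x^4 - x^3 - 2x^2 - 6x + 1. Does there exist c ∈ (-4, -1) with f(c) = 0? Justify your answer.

f(-4) = -199 and f(-1) = 5, which have opposite signs.
As a polynomial, f is continuous on every closed interval.
The Intermediate Value Theorem then guarantees some c ∈ (-4, -1) with f(c) = 0.

Yes, f has a root in the interval.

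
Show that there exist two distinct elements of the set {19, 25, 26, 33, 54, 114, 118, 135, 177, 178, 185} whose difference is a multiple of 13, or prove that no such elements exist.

No, no such pair exists.

Reduce each element modulo 13: 19↦6, 25↦12, 26↦0, 33↦7, 54↦2, 114↦10, 118↦1, 135↦5, 177↦8, 178↦9, 185↦3.
These 11 residues are pairwise different, hence no difference of two elements is divisible by 13.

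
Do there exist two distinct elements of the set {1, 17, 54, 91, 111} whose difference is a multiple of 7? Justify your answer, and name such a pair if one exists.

No such pair exists.

Reduce each element modulo 7: 1↦1, 17↦3, 54↦5, 91↦0, 111↦6.
All 5 residues are distinct, so no two elements differ by a multiple of 7.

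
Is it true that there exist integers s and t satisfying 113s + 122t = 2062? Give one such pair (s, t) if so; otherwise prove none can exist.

s = 42, t = -22

Since gcd(113, 122) = 1, every integer is an integer combination of 113 and 122.
Dividing repeatedly: 122 = 1·113 + 9, 113 = 12·9 + 5, 9 = 1·5 + 4, 5 = 1·4 + 1, 4 = 4·1 + 0.
Unwinding: 1 = 5 − 1·4 = 5 − (9 − 1·5) = −9 + 2·5 = −9 + 2·(113 − 12·9) = 2·113 − 25·9 = 2·113 − 25·(122 − 1·113) = −25·122 + 27·113, i.e. 113·27 + 122·(-25) = 1.
Multiplying through by 2062: s = 27·2062 = 55674, t = (-25)·2062 = -51550 is a solution.
Shifting by a multiple of (122, −113) keeps it a solution: s = 55674 − 456·122 = 42, t = -51550 + 456·113 = -22.
Indeed 113·42 + 122·(-22) = 4746 − 2684 = 2062.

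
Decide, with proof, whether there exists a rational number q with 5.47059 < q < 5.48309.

q = 104/19

Scale by 19: the interval becomes (103.94121, 104.17871), which contains the integer 104.
Dividing back, 5.47059 < 104/19 < 5.48309, and 104/19 is rational.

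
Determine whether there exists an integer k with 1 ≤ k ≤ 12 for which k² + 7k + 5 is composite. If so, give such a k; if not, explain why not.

k = 4

At k = 4: 4² + 7·4 + 5 = 49 = 7·7, which is composite.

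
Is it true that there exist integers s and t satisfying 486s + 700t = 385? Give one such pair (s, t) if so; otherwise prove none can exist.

No, no such integers exist.

gcd(486, 700) = 2, so every integer of the form 486s + 700t is a multiple of 2.
But 385 = 2·192 + 1, so 2 ∤ 385.
So the equation is unsolvable over ℤ.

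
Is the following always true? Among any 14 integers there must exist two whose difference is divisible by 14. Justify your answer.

Consider the 14 integers 3, 4, …, 16. They lie in distinct residue classes modulo 14, since 14 ≤ 14.
The differences between them range over 1, …, 13, none of which is divisible by 14.

No, the set {3, 4, 5, 6, 7, 8, 9, 10, 11, 12, 13, 14, 15, 16} is a counterexample.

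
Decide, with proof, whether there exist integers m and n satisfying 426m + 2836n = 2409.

No, no such integers exist.

Both 426 and 2836 are divisible by gcd(426, 2836) = 2, hence so is any combination 426m + 2836n.
But 2409 is not a multiple of 2 (it leaves remainder 1).
Hence no integers m, n satisfy the equation.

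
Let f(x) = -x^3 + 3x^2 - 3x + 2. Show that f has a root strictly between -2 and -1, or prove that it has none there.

The endpoint values f(-2) = 28 and f(-1) = 9 are both positive. Claim: f(x) > 0 for every x in (-2, -1).
Shift to the endpoint -1: with x = -1 − u (0 < u < 1), one computes f(-1 − u) = u^3 + 6u^2 + 12u + 9.
All 4 nonzero coefficients of this polynomial in u are positive; hence for u > 0 the value is a sum of positive terms (the constant 9 among them).
Therefore f(x) > 0 throughout (-2, -1), and f has no zero there.

No such root exists.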